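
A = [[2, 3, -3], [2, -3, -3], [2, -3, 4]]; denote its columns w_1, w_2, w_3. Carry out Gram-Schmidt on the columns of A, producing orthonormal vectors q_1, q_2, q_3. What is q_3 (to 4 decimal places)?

w_1 = (2, 2, 2); ‖w_1‖ = 3.4641, so q_1 = (0.5774, 0.5774, 0.5774).
q_1·w_2 = 0.5774·3 + 0.5774·(-3) + 0.5774·(-3) = -1.7321.
u_2 = w_2 + 1.7321·q_1 = (4.0000, -2.0000, -2.0000).
‖u_2‖ = 4.8990, so q_2 = (0.8165, -0.4082, -0.4082).
q_1·w_3 = 0.5774·(-3) + 0.5774·(-3) + 0.5774·4 = -1.1547; q_2·w_3 = 0.8165·(-3) + (-0.4082)·(-3) + (-0.4082)·4 = -2.8577.
u_3 = w_3 + 1.1547·q_1 + 2.8577·q_2 = (0.0000, -3.5000, 3.5000).
‖u_3‖ = 4.9497, so q_3 = (0.0000, -0.7071, 0.7071).

q_3 = (0.0000, -0.7071, 0.7071)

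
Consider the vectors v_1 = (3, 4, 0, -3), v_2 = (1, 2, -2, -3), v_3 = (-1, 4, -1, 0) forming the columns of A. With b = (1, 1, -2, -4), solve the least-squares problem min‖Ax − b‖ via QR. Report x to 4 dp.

v_1 = (3, 4, 0, -3); ‖v_1‖ = 5.8310, so q_1 = (0.5145, 0.6860, 0.0000, -0.5145).
q_1·v_2 = 0.5145·1 + 0.6860·2 + 0.0000·(-2) + (-0.5145)·(-3) = 3.4300.
u_2 = v_2 − 3.4300·q_1 = (-0.7647, -0.3529, -2.0000, -1.2353).
‖u_2‖ = 2.4971, so q_2 = (-0.3062, -0.1413, -0.8009, -0.4947).
q_1·v_3 = 0.5145·(-1) + 0.6860·4 + 0.0000·(-1) + (-0.5145)·0 = 2.2295; q_2·v_3 = (-0.3062)·(-1) + (-0.1413)·4 + (-0.8009)·(-1) + (-0.4947)·0 = 0.5418.
u_3 = v_3 − 2.2295·q_1 − 0.5418·q_2 = (-1.9811, 2.5472, -0.5660, 1.4151).
‖u_3‖ = 3.5687, so q_3 = (-0.5551, 0.7137, -0.1586, 0.3965).
Qᵀb = (3.2585, 3.1331, -1.1103).
Back-substitute: x_3 = -1.1103/3.5687 = -0.3111.
x_2 = (3.1331 − 0.5418·(-0.3111))/2.4971 = 1.3222.
x_1 = (3.2585 − 3.4300·1.3222 − 2.2295·(-0.3111))/5.8310 = -0.1000.

x = (-0.1000, 1.3222, -0.3111)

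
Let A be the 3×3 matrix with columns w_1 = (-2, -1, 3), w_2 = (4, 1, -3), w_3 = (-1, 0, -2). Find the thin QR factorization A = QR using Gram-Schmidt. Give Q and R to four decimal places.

w_1 = (-2, -1, 3); ‖w_1‖ = 3.7417, so q_1 = (-0.5345, -0.2673, 0.8018).
q_1·w_2 = (-0.5345)·4 + (-0.2673)·1 + 0.8018·(-3) = -4.8107.
u_2 = w_2 + 4.8107·q_1 = (1.4286, -0.2857, 0.8571).
‖u_2‖ = 1.6903, so q_2 = (0.8452, -0.1690, 0.5071).
q_1·w_3 = (-0.5345)·(-1) + (-0.2673)·0 + 0.8018·(-2) = -1.0690; q_2·w_3 = 0.8452·(-1) + (-0.1690)·0 + 0.5071·(-2) = -1.8593.
u_3 = w_3 + 1.0690·q_1 + 1.8593·q_2 = (0.0000, -0.6000, -0.2000).
‖u_3‖ = 0.6325, so q_3 = (0.0000, -0.9487, -0.3162).

Q = [[-0.5345, 0.8452, 0.0000], [-0.2673, -0.1690, -0.9487], [0.8018, 0.5071, -0.3162]], R = [[3.7417, -4.8107, -1.0690], [0.0000, 1.6903, -1.8593], [0.0000, 0.0000, 0.6325]]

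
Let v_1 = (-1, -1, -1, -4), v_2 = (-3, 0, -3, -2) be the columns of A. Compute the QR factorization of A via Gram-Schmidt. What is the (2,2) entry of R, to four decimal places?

v_1 = (-1, -1, -1, -4); ‖v_1‖ = 4.3589, so q_1 = (-0.2294, -0.2294, -0.2294, -0.9177).
q_1·v_2 = (-0.2294)·(-3) + (-0.2294)·0 + (-0.2294)·(-3) + (-0.9177)·(-2) = 3.2118.
u_2 = v_2 − 3.2118·q_1 = (-2.2632, 0.7368, -2.2632, 0.9474).
r_{22} = ‖u_2‖ = 3.4182.

r_{22} = 3.4182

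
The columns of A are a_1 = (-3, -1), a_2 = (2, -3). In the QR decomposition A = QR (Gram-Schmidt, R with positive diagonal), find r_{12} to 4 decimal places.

r_{12} = -0.9487

a_1 = (-3, -1); ‖a_1‖ = 3.1623, so q_1 = (-0.9487, -0.3162).
r_{12} = q_1·a_2 = -0.9487.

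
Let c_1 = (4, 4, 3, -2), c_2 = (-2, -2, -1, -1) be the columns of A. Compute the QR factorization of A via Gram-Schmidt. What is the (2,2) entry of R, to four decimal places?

r_{22} = 1.8915

c_1 = (4, 4, 3, -2); ‖c_1‖ = 6.7082, so q_1 = (0.5963, 0.5963, 0.4472, -0.2981).
q_1·c_2 = 0.5963·(-2) + 0.5963·(-2) + 0.4472·(-1) + (-0.2981)·(-1) = -2.5342.
u_2 = c_2 + 2.5342·q_1 = (-0.4889, -0.4889, 0.1333, -1.7556).
r_{22} = ‖u_2‖ = 1.8915.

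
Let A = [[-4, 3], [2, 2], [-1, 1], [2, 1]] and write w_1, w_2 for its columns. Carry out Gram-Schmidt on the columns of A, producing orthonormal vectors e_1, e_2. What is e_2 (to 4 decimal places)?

w_1 = (-4, 2, -1, 2); ‖w_1‖ = 5.0000, so e_1 = (-0.8000, 0.4000, -0.2000, 0.4000).
e_1·w_2 = (-0.8000)·3 + 0.4000·2 + (-0.2000)·1 + 0.4000·1 = -1.4000.
u_2 = w_2 + 1.4000·e_1 = (1.8800, 2.5600, 0.7200, 1.5600).
‖u_2‖ = 3.6111, so e_2 = (0.5206, 0.7089, 0.1994, 0.4320).

e_2 = (0.5206, 0.7089, 0.1994, 0.4320)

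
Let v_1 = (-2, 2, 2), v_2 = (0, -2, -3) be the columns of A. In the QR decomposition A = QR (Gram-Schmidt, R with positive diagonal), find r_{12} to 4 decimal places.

r_{12} = -2.8868

v_1 = (-2, 2, 2); ‖v_1‖ = 3.4641, so q_1 = (-0.5774, 0.5774, 0.5774).
r_{12} = q_1·v_2 = -2.8868.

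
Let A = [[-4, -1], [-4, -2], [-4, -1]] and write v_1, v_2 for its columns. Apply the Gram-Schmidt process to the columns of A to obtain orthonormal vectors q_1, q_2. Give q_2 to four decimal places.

v_1 = (-4, -4, -4); ‖v_1‖ = 6.9282, so q_1 = (-0.5774, -0.5774, -0.5774).
q_1·v_2 = (-0.5774)·(-1) + (-0.5774)·(-2) + (-0.5774)·(-1) = 2.3094.
u_2 = v_2 − 2.3094·q_1 = (0.3333, -0.6667, 0.3333).
‖u_2‖ = 0.8165, so q_2 = (0.4082, -0.8165, 0.4082).

q_2 = (0.4082, -0.8165, 0.4082)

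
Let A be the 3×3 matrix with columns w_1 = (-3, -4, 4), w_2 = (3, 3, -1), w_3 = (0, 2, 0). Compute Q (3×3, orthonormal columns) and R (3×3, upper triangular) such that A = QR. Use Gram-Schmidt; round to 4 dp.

e_1 = w_1/‖w_1‖ = (-3, -4, 4)/6.4031 = (-0.4685, -0.6247, 0.6247).
r_{12} = e_1·w_2 = -3.9043.
u_2 = w_2 + 3.9043·e_1 = (1.1707, 0.5610, 1.4390).
‖u_2‖ = 1.9381, so e_2 = (0.6041, 0.2895, 0.7425).
r_{13} = e_1·w_3 = -1.2494; r_{23} = e_2·w_3 = 0.5789.
u_3 = w_3 + 1.2494·e_1 − 0.5789·e_2 = (-0.9351, 1.0519, 0.3506).
‖u_3‖ = 1.4505, so e_3 = (-0.6447, 0.7252, 0.2417).

Q = [[-0.4685, 0.6041, -0.6447], [-0.6247, 0.2895, 0.7252], [0.6247, 0.7425, 0.2417]], R = [[6.4031, -3.9043, -1.2494], [0.0000, 1.9381, 0.5789], [0.0000, 0.0000, 1.4505]]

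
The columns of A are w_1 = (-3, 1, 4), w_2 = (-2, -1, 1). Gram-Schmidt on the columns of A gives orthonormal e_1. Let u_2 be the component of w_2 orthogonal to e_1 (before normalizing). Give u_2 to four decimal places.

u_2 = (-0.9615, -1.3462, -0.3846)

e_1 = w_1/‖w_1‖ = (-3, 1, 4)/5.0990 = (-0.5883, 0.1961, 0.7845).
r_{12} = e_1·w_2 = 1.7650.
u_2 = w_2 − 1.7650·e_1 = (-0.9615, -1.3462, -0.3846).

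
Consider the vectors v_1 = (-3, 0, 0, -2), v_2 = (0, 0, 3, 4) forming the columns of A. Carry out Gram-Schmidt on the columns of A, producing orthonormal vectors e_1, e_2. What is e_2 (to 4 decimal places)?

e_1 = v_1/‖v_1‖ = (-3, 0, 0, -2)/3.6056 = (-0.8321, 0.0000, 0.0000, -0.5547).
r_{12} = e_1·v_2 = -2.2188.
u_2 = v_2 + 2.2188·e_1 = (-1.8462, 0.0000, 3.0000, 2.7692).
‖u_2‖ = 4.4807, so e_2 = (-0.4120, 0.0000, 0.6695, 0.6180).

e_2 = (-0.4120, 0.0000, 0.6695, 0.6180)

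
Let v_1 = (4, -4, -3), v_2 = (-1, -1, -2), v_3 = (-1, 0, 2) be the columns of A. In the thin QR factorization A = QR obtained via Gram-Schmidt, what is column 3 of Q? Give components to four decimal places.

q_1 = v_1/‖v_1‖ = (4, -4, -3)/6.4031 = (0.6247, -0.6247, -0.4685).
r_{12} = q_1·v_2 = 0.9370.
u_2 = v_2 − 0.9370·q_1 = (-1.5854, -0.4146, -1.5610).
‖u_2‖ = 2.2632, so q_2 = (-0.7005, -0.1832, -0.6897).
r_{13} = q_1·v_3 = -1.5617; r_{23} = q_2·v_3 = -0.6790.
u_3 = v_3 + 1.5617·q_1 + 0.6790·q_2 = (-0.5000, -1.1000, 0.8000).
‖u_3‖ = 1.4491, so q_3 = (-0.3450, -0.7591, 0.5521).

q_3 = (-0.3450, -0.7591, 0.5521)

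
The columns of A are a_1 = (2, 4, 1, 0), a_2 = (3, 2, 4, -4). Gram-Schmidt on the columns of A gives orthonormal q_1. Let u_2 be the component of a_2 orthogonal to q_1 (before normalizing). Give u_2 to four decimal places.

a_1 = (2, 4, 1, 0); ‖a_1‖ = 4.5826, so q_1 = (0.4364, 0.8729, 0.2182, 0.0000).
q_1·a_2 = 0.4364·3 + 0.8729·2 + 0.2182·4 + 0.0000·(-4) = 3.9279.
u_2 = a_2 − 3.9279·q_1 = (1.2857, -1.4286, 3.1429, -4.0000).

u_2 = (1.2857, -1.4286, 3.1429, -4.0000)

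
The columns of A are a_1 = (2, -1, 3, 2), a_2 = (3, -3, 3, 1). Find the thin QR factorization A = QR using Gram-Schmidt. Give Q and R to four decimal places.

Q = [[0.4714, 0.3236], [-0.2357, -0.7858], [0.7071, -0.1387], [0.4714, -0.5085]], R = [[4.2426, 4.7140], [0.0000, 2.4037]]

a_1 = (2, -1, 3, 2); ‖a_1‖ = 4.2426, so e_1 = (0.4714, -0.2357, 0.7071, 0.4714).
e_1·a_2 = 0.4714·3 + (-0.2357)·(-3) + 0.7071·3 + 0.4714·1 = 4.7140.
u_2 = a_2 − 4.7140·e_1 = (0.7778, -1.8889, -0.3333, -1.2222).
‖u_2‖ = 2.4037, so e_2 = (0.3236, -0.7858, -0.1387, -0.5085).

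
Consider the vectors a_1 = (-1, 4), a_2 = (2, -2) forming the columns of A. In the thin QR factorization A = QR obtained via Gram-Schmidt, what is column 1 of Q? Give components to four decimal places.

a_1 = (-1, 4); ‖a_1‖ = 4.1231, so q_1 = (-0.2425, 0.9701).

q_1 = (-0.2425, 0.9701)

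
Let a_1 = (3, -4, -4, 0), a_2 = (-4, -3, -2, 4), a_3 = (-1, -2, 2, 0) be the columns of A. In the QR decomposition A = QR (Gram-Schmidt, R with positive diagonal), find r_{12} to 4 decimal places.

r_{12} = 1.2494

a_1 = (3, -4, -4, 0); ‖a_1‖ = 6.4031, so e_1 = (0.4685, -0.6247, -0.6247, 0.0000).
r_{12} = e_1·a_2 = 1.2494.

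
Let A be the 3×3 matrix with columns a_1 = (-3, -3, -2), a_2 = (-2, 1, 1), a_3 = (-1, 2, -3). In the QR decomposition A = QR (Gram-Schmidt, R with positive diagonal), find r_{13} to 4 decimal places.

a_1 = (-3, -3, -2); ‖a_1‖ = 4.6904, so q_1 = (-0.6396, -0.6396, -0.4264).
r_{13} = q_1·a_3 = 0.6396.

r_{13} = 0.6396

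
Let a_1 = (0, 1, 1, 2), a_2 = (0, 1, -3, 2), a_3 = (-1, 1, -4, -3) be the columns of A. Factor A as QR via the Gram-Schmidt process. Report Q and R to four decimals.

a_1 = (0, 1, 1, 2); ‖a_1‖ = 2.4495, so q_1 = (0.0000, 0.4082, 0.4082, 0.8165).
q_1·a_2 = 0.0000·0 + 0.4082·1 + 0.4082·(-3) + 0.8165·2 = 0.8165.
u_2 = a_2 − 0.8165·q_1 = (0.0000, 0.6667, -3.3333, 1.3333).
‖u_2‖ = 3.6515, so q_2 = (0.0000, 0.1826, -0.9129, 0.3651).
q_1·a_3 = 0.0000·(-1) + 0.4082·1 + 0.4082·(-4) + 0.8165·(-3) = -3.6742; q_2·a_3 = 0.0000·(-1) + 0.1826·1 + (-0.9129)·(-4) + 0.3651·(-3) = 2.7386.
u_3 = a_3 + 3.6742·q_1 − 2.7386·q_2 = (-1.0000, 2.0000, 0.0000, -1.0000).
‖u_3‖ = 2.4495, so q_3 = (-0.4082, 0.8165, 0.0000, -0.4082).

Q = [[0.0000, 0.0000, -0.4082], [0.4082, 0.1826, 0.8165], [0.4082, -0.9129, 0.0000], [0.8165, 0.3651, -0.4082]], R = [[2.4495, 0.8165, -3.6742], [0.0000, 3.6515, 2.7386], [0.0000, 0.0000, 2.4495]]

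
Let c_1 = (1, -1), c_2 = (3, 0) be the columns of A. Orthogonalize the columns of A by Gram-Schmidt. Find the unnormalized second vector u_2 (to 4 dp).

u_2 = (1.5000, 1.5000)

q_1 = c_1/‖c_1‖ = (1, -1)/1.4142 = (0.7071, -0.7071).
r_{12} = q_1·c_2 = 2.1213.
u_2 = c_2 − 2.1213·q_1 = (1.5000, 1.5000).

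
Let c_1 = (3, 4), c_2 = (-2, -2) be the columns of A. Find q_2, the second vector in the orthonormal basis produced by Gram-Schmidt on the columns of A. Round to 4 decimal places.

c_1 = (3, 4); ‖c_1‖ = 5.0000, so q_1 = (0.6000, 0.8000).
q_1·c_2 = 0.6000·(-2) + 0.8000·(-2) = -2.8000.
u_2 = c_2 + 2.8000·q_1 = (-0.3200, 0.2400).
‖u_2‖ = 0.4000, so q_2 = (-0.8000, 0.6000).

q_2 = (-0.8000, 0.6000)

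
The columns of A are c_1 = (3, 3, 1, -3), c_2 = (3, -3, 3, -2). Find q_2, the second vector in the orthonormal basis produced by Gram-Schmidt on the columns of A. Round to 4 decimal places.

q_2 = (0.3840, -0.7478, 0.5052, -0.1954)

c_1 = (3, 3, 1, -3); ‖c_1‖ = 5.2915, so q_1 = (0.5669, 0.5669, 0.1890, -0.5669).
q_1·c_2 = 0.5669·3 + 0.5669·(-3) + 0.1890·3 + (-0.5669)·(-2) = 1.7008.
u_2 = c_2 − 1.7008·q_1 = (2.0357, -3.9643, 2.6786, -1.0357).
‖u_2‖ = 5.3016, so q_2 = (0.3840, -0.7478, 0.5052, -0.1954).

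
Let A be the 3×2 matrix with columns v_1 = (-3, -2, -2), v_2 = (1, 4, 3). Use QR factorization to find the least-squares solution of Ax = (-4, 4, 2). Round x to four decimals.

x = (2.0000, 2.0000)

v_1 = (-3, -2, -2); ‖v_1‖ = 4.1231, so e_1 = (-0.7276, -0.4851, -0.4851).
e_1·v_2 = (-0.7276)·1 + (-0.4851)·4 + (-0.4851)·3 = -4.1231.
u_2 = v_2 + 4.1231·e_1 = (-2.0000, 2.0000, 1.0000).
‖u_2‖ = 3.0000, so e_2 = (-0.6667, 0.6667, 0.3333).
Qᵀb = (0.0000, 6.0000).
Back-substitute: x_2 = 6.0000/3.0000 = 2.0000.
x_1 = (0.0000 + 4.1231·2.0000)/4.1231 = 2.0000.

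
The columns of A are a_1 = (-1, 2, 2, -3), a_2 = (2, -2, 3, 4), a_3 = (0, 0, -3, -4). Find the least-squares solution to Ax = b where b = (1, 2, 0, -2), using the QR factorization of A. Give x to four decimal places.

a_1 = (-1, 2, 2, -3); ‖a_1‖ = 4.2426, so q_1 = (-0.2357, 0.4714, 0.4714, -0.7071).
q_1·a_2 = (-0.2357)·2 + 0.4714·(-2) + 0.4714·3 + (-0.7071)·4 = -2.8284.
u_2 = a_2 + 2.8284·q_1 = (1.3333, -0.6667, 4.3333, 2.0000).
‖u_2‖ = 5.0000, so q_2 = (0.2667, -0.1333, 0.8667, 0.4000).
q_1·a_3 = (-0.2357)·0 + 0.4714·0 + 0.4714·(-3) + (-0.7071)·(-4) = 1.4142; q_2·a_3 = 0.2667·0 + (-0.1333)·0 + 0.8667·(-3) + 0.4000·(-4) = -4.2000.
u_3 = a_3 − 1.4142·q_1 + 4.2000·q_2 = (1.4533, -1.2267, -0.0267, -1.3200).
‖u_3‖ = 2.3152, so q_3 = (0.6277, -0.5298, -0.0115, -0.5702).
Qᵀb = (2.1213, -0.8000, 0.7084).
Back-substitute: x_3 = 0.7084/2.3152 = 0.3060.
x_2 = (-0.8000 + 4.2000·0.3060)/5.0000 = 0.0970.
x_1 = (2.1213 + 2.8284·0.0970 − 1.4142·0.3060)/4.2426 = 0.4627.

x = (0.4627, 0.0970, 0.3060)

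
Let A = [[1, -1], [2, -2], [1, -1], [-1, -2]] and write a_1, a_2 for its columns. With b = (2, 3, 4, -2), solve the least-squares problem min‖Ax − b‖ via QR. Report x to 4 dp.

a_1 = (1, 2, 1, -1); ‖a_1‖ = 2.6458, so q_1 = (0.3780, 0.7559, 0.3780, -0.3780).
q_1·a_2 = 0.3780·(-1) + 0.7559·(-2) + 0.3780·(-1) + (-0.3780)·(-2) = -1.5119.
u_2 = a_2 + 1.5119·q_1 = (-0.4286, -0.8571, -0.4286, -2.5714).
‖u_2‖ = 2.7775, so q_2 = (-0.1543, -0.3086, -0.1543, -0.9258).
Qᵀb = (5.2915, 0.0000).
Back-substitute: x_2 = 0.0000/2.7775 = 0.0000.
x_1 = (5.2915 + 1.5119·0.0000)/2.6458 = 2.0000.

x = (2.0000, 0.0000)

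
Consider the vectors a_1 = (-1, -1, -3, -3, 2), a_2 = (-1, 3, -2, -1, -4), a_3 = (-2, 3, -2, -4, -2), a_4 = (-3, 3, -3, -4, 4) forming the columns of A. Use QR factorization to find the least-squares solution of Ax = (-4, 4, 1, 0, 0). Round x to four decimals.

a_1 = (-1, -1, -3, -3, 2); ‖a_1‖ = 4.8990, so q_1 = (-0.2041, -0.2041, -0.6124, -0.6124, 0.4082).
q_1·a_2 = (-0.2041)·(-1) + (-0.2041)·3 + (-0.6124)·(-2) + (-0.6124)·(-1) + 0.4082·(-4) = -0.2041.
u_2 = a_2 + 0.2041·q_1 = (-1.0417, 2.9583, -2.1250, -1.1250, -3.9167).
‖u_2‖ = 5.5640, so q_2 = (-0.1872, 0.5317, -0.3819, -0.2022, -0.7039).
q_1·a_3 = (-0.2041)·(-2) + (-0.2041)·3 + (-0.6124)·(-2) + (-0.6124)·(-4) + 0.4082·(-2) = 2.6536; q_2·a_3 = (-0.1872)·(-2) + 0.5317·3 + (-0.3819)·(-2) + (-0.2022)·(-4) + (-0.7039)·(-2) = 4.9500.
u_3 = a_3 − 2.6536·q_1 − 4.9500·q_2 = (-0.5316, 0.9098, 1.5155, -1.3742, 0.4011).
‖u_3‖ = 2.3359, so q_3 = (-0.2276, 0.3895, 0.6488, -0.5883, 0.1717).
q_1·a_4 = (-0.2041)·(-3) + (-0.2041)·3 + (-0.6124)·(-3) + (-0.6124)·(-4) + 0.4082·4 = 5.9196; q_2·a_4 = (-0.1872)·(-3) + 0.5317·3 + (-0.3819)·(-3) + (-0.2022)·(-4) + (-0.7039)·4 = 1.2955; q_3·a_4 = (-0.2276)·(-3) + 0.3895·3 + 0.6488·(-3) + (-0.5883)·(-4) + 0.1717·4 = 2.9449.
u_4 = a_4 − 5.9196·q_1 − 1.2955·q_2 − 2.9449·q_3 = (-0.8789, 2.3725, -0.7908, 1.6194, 1.9896).
‖u_4‖ = 3.6888, so q_4 = (-0.2383, 0.6431, -0.2144, 0.4390, 0.5394).
Qᵀb = (-0.6124, 2.4937, 3.1172, 3.3112).
Back-substitute: x_4 = 3.3112/3.6888 = 0.8976.
x_3 = (3.1172 − 2.9449·0.8976)/2.3359 = 0.2028.
x_2 = (2.4937 − 4.9500·0.2028 − 1.2955·0.8976)/5.5640 = 0.0588.
x_1 = (-0.6124 + 0.2041·0.0588 − 2.6536·0.2028 − 5.9196·0.8976)/4.8990 = -1.3170.

x = (-1.3170, 0.0588, 0.2028, 0.8976)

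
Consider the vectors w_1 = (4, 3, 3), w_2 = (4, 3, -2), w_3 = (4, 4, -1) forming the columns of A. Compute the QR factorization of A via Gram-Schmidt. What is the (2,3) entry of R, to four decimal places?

r_{23} = 3.7387

w_1 = (4, 3, 3); ‖w_1‖ = 5.8310, so e_1 = (0.6860, 0.5145, 0.5145).
e_1·w_2 = 0.6860·4 + 0.5145·3 + 0.5145·(-2) = 3.2585.
u_2 = w_2 − 3.2585·e_1 = (1.7647, 1.3235, -3.6765).
‖u_2‖ = 4.2875, so e_2 = (0.4116, 0.3087, -0.8575).
r_{23} = e_2·w_3 = 3.7387.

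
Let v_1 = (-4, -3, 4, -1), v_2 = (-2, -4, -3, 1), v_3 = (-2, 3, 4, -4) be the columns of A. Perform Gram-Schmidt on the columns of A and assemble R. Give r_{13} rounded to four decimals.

r_{13} = 2.9318

v_1 = (-4, -3, 4, -1); ‖v_1‖ = 6.4807, so q_1 = (-0.6172, -0.4629, 0.6172, -0.1543).
r_{13} = q_1·v_3 = 2.9318.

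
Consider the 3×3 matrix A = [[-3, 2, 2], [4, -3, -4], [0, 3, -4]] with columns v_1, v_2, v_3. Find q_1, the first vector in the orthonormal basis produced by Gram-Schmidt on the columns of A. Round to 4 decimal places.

q_1 = (-0.6000, 0.8000, 0.0000)

q_1 = v_1/‖v_1‖ = (-3, 4, 0)/5.0000 = (-0.6000, 0.8000, 0.0000).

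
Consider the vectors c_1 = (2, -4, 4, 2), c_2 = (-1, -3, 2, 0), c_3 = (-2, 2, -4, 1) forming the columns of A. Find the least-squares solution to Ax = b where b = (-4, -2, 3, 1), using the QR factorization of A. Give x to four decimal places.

x = (-0.1887, 1.6604, 0.3208)

c_1 = (2, -4, 4, 2); ‖c_1‖ = 6.3246, so e_1 = (0.3162, -0.6325, 0.6325, 0.3162).
e_1·c_2 = 0.3162·(-1) + (-0.6325)·(-3) + 0.6325·2 + 0.3162·0 = 2.8460.
u_2 = c_2 − 2.8460·e_1 = (-1.9000, -1.2000, 0.2000, -0.9000).
‖u_2‖ = 2.4290, so e_2 = (-0.7822, -0.4940, 0.0823, -0.3705).
e_1·c_3 = 0.3162·(-2) + (-0.6325)·2 + 0.6325·(-4) + 0.3162·1 = -4.1110; e_2·c_3 = (-0.7822)·(-2) + (-0.4940)·2 + 0.0823·(-4) + (-0.3705)·1 = -0.1235.
u_3 = c_3 + 4.1110·e_1 + 0.1235·e_2 = (-0.7966, -0.6610, -1.3898, 2.2542).
‖u_3‖ = 2.8434, so e_3 = (-0.2802, -0.2325, -0.4888, 0.7928).
Qᵀb = (2.2136, 3.9934, 0.9120).
Back-substitute: x_3 = 0.9120/2.8434 = 0.3208.
x_2 = (3.9934 + 0.1235·0.3208)/2.4290 = 1.6604.
x_1 = (2.2136 − 2.8460·1.6604 + 4.1110·0.3208)/6.3246 = -0.1887.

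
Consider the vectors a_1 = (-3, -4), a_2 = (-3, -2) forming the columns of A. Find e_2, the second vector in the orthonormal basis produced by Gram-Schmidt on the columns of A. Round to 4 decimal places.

e_1 = a_1/‖a_1‖ = (-3, -4)/5.0000 = (-0.6000, -0.8000).
r_{12} = e_1·a_2 = 3.4000.
u_2 = a_2 − 3.4000·e_1 = (-0.9600, 0.7200).
‖u_2‖ = 1.2000, so e_2 = (-0.8000, 0.6000).

e_2 = (-0.8000, 0.6000)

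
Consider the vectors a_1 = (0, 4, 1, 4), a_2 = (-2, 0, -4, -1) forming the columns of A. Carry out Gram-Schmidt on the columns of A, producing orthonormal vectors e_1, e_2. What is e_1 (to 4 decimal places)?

a_1 = (0, 4, 1, 4); ‖a_1‖ = 5.7446, so e_1 = (0.0000, 0.6963, 0.1741, 0.6963).

e_1 = (0.0000, 0.6963, 0.1741, 0.6963)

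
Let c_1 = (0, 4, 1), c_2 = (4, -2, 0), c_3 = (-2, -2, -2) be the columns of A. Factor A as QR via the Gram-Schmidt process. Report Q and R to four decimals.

c_1 = (0, 4, 1); ‖c_1‖ = 4.1231, so e_1 = (0.0000, 0.9701, 0.2425).
e_1·c_2 = 0.0000·4 + 0.9701·(-2) + 0.2425·0 = -1.9403.
u_2 = c_2 + 1.9403·e_1 = (4.0000, -0.1176, 0.4706).
‖u_2‖ = 4.0293, so e_2 = (0.9927, -0.0292, 0.1168).
e_1·c_3 = 0.0000·(-2) + 0.9701·(-2) + 0.2425·(-2) = -2.4254; e_2·c_3 = 0.9927·(-2) + (-0.0292)·(-2) + 0.1168·(-2) = -2.1606.
u_3 = c_3 + 2.4254·e_1 + 2.1606·e_2 = (0.1449, 0.2899, -1.1594).
‖u_3‖ = 1.2039, so e_3 = (0.1204, 0.2408, -0.9631).

Q = [[0.0000, 0.9927, 0.1204], [0.9701, -0.0292, 0.2408], [0.2425, 0.1168, -0.9631]], R = [[4.1231, -1.9403, -2.4254], [0.0000, 4.0293, -2.1606], [0.0000, 0.0000, 1.2039]]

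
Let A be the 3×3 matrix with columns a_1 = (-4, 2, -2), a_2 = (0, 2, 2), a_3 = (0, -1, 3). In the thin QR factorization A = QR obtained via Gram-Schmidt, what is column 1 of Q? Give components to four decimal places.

e_1 = (-0.8165, 0.4082, -0.4082)

a_1 = (-4, 2, -2); ‖a_1‖ = 4.8990, so e_1 = (-0.8165, 0.4082, -0.4082).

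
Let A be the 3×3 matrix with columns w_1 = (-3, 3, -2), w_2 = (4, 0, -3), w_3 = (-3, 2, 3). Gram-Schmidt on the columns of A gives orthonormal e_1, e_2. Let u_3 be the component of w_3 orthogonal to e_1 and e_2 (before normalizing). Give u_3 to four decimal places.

u_3 = (0.7529, 1.4222, 1.0039)

w_1 = (-3, 3, -2); ‖w_1‖ = 4.6904, so e_1 = (-0.6396, 0.6396, -0.4264).
e_1·w_2 = (-0.6396)·4 + 0.6396·0 + (-0.4264)·(-3) = -1.2792.
u_2 = w_2 + 1.2792·e_1 = (3.1818, 0.8182, -3.5455).
‖u_2‖ = 4.8336, so e_2 = (0.6583, 0.1693, -0.7335).
e_1·w_3 = (-0.6396)·(-3) + 0.6396·2 + (-0.4264)·3 = 1.9188; e_2·w_3 = 0.6583·(-3) + 0.1693·2 + (-0.7335)·3 = -3.8368.
u_3 = w_3 − 1.9188·e_1 + 3.8368·e_2 = (0.7529, 1.4222, 1.0039).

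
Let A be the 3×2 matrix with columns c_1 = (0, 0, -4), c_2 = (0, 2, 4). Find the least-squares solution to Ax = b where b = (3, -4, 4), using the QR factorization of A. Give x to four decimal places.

c_1 = (0, 0, -4); ‖c_1‖ = 4.0000, so q_1 = (0.0000, 0.0000, -1.0000).
q_1·c_2 = 0.0000·0 + 0.0000·2 + (-1.0000)·4 = -4.0000.
u_2 = c_2 + 4.0000·q_1 = (0.0000, 2.0000, 0.0000).
‖u_2‖ = 2.0000, so q_2 = (0.0000, 1.0000, 0.0000).
Qᵀb = (-4.0000, -4.0000).
Back-substitute: x_2 = -4.0000/2.0000 = -2.0000.
x_1 = (-4.0000 + 4.0000·(-2.0000))/4.0000 = -3.0000.

x = (-3.0000, -2.0000)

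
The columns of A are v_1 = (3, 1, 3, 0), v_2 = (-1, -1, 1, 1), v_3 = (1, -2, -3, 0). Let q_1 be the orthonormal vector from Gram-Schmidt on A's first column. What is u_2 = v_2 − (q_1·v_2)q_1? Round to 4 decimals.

v_1 = (3, 1, 3, 0); ‖v_1‖ = 4.3589, so q_1 = (0.6882, 0.2294, 0.6882, 0.0000).
q_1·v_2 = 0.6882·(-1) + 0.2294·(-1) + 0.6882·1 + 0.0000·1 = -0.2294.
u_2 = v_2 + 0.2294·q_1 = (-0.8421, -0.9474, 1.1579, 1.0000).

u_2 = (-0.8421, -0.9474, 1.1579, 1.0000)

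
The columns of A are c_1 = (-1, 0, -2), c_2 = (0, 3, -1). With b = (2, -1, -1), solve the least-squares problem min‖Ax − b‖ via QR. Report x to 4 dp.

c_1 = (-1, 0, -2); ‖c_1‖ = 2.2361, so q_1 = (-0.4472, 0.0000, -0.8944).
q_1·c_2 = (-0.4472)·0 + 0.0000·3 + (-0.8944)·(-1) = 0.8944.
u_2 = c_2 − 0.8944·q_1 = (0.4000, 3.0000, -0.2000).
‖u_2‖ = 3.0332, so q_2 = (0.1319, 0.9891, -0.0659).
Qᵀb = (0.0000, -0.6594).
Back-substitute: x_2 = -0.6594/3.0332 = -0.2174.
x_1 = (0.0000 − 0.8944·(-0.2174))/2.2361 = 0.0870.

x = (0.0870, -0.2174)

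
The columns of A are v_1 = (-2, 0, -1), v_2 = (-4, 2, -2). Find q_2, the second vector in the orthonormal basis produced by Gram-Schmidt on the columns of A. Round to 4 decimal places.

q_1 = v_1/‖v_1‖ = (-2, 0, -1)/2.2361 = (-0.8944, 0.0000, -0.4472).
r_{12} = q_1·v_2 = 4.4721.
u_2 = v_2 − 4.4721·q_1 = (0.0000, 2.0000, 0.0000).
‖u_2‖ = 2.0000, so q_2 = (0.0000, 1.0000, 0.0000).

q_2 = (0.0000, 1.0000, 0.0000)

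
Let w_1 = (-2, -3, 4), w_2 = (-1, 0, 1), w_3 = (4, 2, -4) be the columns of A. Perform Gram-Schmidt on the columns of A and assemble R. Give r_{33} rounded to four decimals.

w_1 = (-2, -3, 4); ‖w_1‖ = 5.3852, so e_1 = (-0.3714, -0.5571, 0.7428).
e_1·w_2 = (-0.3714)·(-1) + (-0.5571)·0 + 0.7428·1 = 1.1142.
u_2 = w_2 − 1.1142·e_1 = (-0.5862, 0.6207, 0.1724).
‖u_2‖ = 0.8710, so e_2 = (-0.6730, 0.7126, 0.1980).
e_1·w_3 = (-0.3714)·4 + (-0.5571)·2 + 0.7428·(-4) = -5.5709; e_2·w_3 = (-0.6730)·4 + 0.7126·2 + 0.1980·(-4) = -2.0587.
u_3 = w_3 + 5.5709·e_1 + 2.0587·e_2 = (0.5455, 0.3636, 0.5455).
r_{33} = ‖u_3‖ = 0.8528.

r_{33} = 0.8528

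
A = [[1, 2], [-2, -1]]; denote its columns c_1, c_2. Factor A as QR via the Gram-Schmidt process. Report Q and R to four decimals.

c_1 = (1, -2); ‖c_1‖ = 2.2361, so e_1 = (0.4472, -0.8944).
e_1·c_2 = 0.4472·2 + (-0.8944)·(-1) = 1.7889.
u_2 = c_2 − 1.7889·e_1 = (1.2000, 0.6000).
‖u_2‖ = 1.3416, so e_2 = (0.8944, 0.4472).

Q = [[0.4472, 0.8944], [-0.8944, 0.4472]], R = [[2.2361, 1.7889], [0.0000, 1.3416]]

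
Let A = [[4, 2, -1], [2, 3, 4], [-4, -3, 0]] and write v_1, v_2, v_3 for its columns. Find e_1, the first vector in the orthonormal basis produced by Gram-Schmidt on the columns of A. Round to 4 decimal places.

v_1 = (4, 2, -4); ‖v_1‖ = 6.0000, so e_1 = (0.6667, 0.3333, -0.6667).

e_1 = (0.6667, 0.3333, -0.6667)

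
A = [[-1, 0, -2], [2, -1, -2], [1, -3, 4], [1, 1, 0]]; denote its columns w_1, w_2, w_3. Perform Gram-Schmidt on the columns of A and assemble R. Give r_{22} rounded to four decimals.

w_1 = (-1, 2, 1, 1); ‖w_1‖ = 2.6458, so q_1 = (-0.3780, 0.7559, 0.3780, 0.3780).
q_1·w_2 = (-0.3780)·0 + 0.7559·(-1) + 0.3780·(-3) + 0.3780·1 = -1.5119.
u_2 = w_2 + 1.5119·q_1 = (-0.5714, 0.1429, -2.4286, 1.5714).
r_{22} = ‖u_2‖ = 2.9520.

r_{22} = 2.9520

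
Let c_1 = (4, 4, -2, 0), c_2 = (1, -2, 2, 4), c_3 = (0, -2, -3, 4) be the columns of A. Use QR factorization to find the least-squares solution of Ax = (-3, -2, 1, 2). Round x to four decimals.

x = (-0.5675, 0.1460, 0.2007)

q_1 = c_1/‖c_1‖ = (4, 4, -2, 0)/6.0000 = (0.6667, 0.6667, -0.3333, 0.0000).
r_{12} = q_1·c_2 = -1.3333.
u_2 = c_2 + 1.3333·q_1 = (1.8889, -1.1111, 1.5556, 4.0000).
‖u_2‖ = 4.8189, so q_2 = (0.3920, -0.2306, 0.3228, 0.8301).
r_{13} = q_1·c_3 = -0.3333; r_{23} = q_2·c_3 = 2.8130.
u_3 = c_3 + 0.3333·q_1 − 2.8130·q_2 = (-0.8804, -1.1292, -4.0191, 1.6651).
‖u_3‖ = 4.5800, so q_3 = (-0.1922, -0.2465, -0.8775, 0.3636).
Qᵀb = (-3.6667, 1.2681, 0.9193).
Back-substitute: x_3 = 0.9193/4.5800 = 0.2007.
x_2 = (1.2681 − 2.8130·0.2007)/4.8189 = 0.1460.
x_1 = (-3.6667 + 1.3333·0.1460 + 0.3333·0.2007)/6.0000 = -0.5675.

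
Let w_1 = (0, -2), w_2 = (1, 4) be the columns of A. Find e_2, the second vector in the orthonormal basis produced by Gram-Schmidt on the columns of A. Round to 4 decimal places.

e_2 = (1.0000, 0.0000)

e_1 = w_1/‖w_1‖ = (0, -2)/2.0000 = (0.0000, -1.0000).
r_{12} = e_1·w_2 = -4.0000.
u_2 = w_2 + 4.0000·e_1 = (1.0000, 0.0000).
‖u_2‖ = 1.0000, so e_2 = (1.0000, 0.0000).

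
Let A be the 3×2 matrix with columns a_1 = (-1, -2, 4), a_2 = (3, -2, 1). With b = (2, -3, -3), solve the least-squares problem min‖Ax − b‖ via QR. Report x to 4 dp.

x = (-0.5836, 0.8513)

q_1 = a_1/‖a_1‖ = (-1, -2, 4)/4.5826 = (-0.2182, -0.4364, 0.8729).
r_{12} = q_1·a_2 = 1.0911.
u_2 = a_2 − 1.0911·q_1 = (3.2381, -1.5238, 0.0476).
‖u_2‖ = 3.5790, so q_2 = (0.9047, -0.4258, 0.0133).
Qᵀb = (-1.7457, 3.0468).
Back-substitute: x_2 = 3.0468/3.5790 = 0.8513.
x_1 = (-1.7457 − 1.0911·0.8513)/4.5826 = -0.5836.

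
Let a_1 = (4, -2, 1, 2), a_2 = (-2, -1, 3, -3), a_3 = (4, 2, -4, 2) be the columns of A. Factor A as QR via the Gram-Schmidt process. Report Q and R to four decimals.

a_1 = (4, -2, 1, 2); ‖a_1‖ = 5.0000, so e_1 = (0.8000, -0.4000, 0.2000, 0.4000).
e_1·a_2 = 0.8000·(-2) + (-0.4000)·(-1) + 0.2000·3 + 0.4000·(-3) = -1.8000.
u_2 = a_2 + 1.8000·e_1 = (-0.5600, -1.7200, 3.3600, -2.2800).
‖u_2‖ = 4.4452, so e_2 = (-0.1260, -0.3869, 0.7559, -0.5129).
e_1·a_3 = 0.8000·4 + (-0.4000)·2 + 0.2000·(-4) + 0.4000·2 = 2.4000; e_2·a_3 = (-0.1260)·4 + (-0.3869)·2 + 0.7559·(-4) + (-0.5129)·2 = -5.3271.
u_3 = a_3 − 2.4000·e_1 + 5.3271·e_2 = (1.4089, 0.8988, -0.4534, -1.6923).
‖u_3‖ = 2.4212, so e_3 = (0.5819, 0.3712, -0.1873, -0.6989).

Q = [[0.8000, -0.1260, 0.5819], [-0.4000, -0.3869, 0.3712], [0.2000, 0.7559, -0.1873], [0.4000, -0.5129, -0.6989]], R = [[5.0000, -1.8000, 2.4000], [0.0000, 4.4452, -5.3271], [0.0000, 0.0000, 2.4212]]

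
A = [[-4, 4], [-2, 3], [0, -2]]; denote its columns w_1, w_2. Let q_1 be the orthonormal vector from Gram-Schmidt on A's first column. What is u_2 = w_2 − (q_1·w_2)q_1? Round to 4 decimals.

w_1 = (-4, -2, 0); ‖w_1‖ = 4.4721, so q_1 = (-0.8944, -0.4472, 0.0000).
q_1·w_2 = (-0.8944)·4 + (-0.4472)·3 + 0.0000·(-2) = -4.9193.
u_2 = w_2 + 4.9193·q_1 = (-0.4000, 0.8000, -2.0000).

u_2 = (-0.4000, 0.8000, -2.0000)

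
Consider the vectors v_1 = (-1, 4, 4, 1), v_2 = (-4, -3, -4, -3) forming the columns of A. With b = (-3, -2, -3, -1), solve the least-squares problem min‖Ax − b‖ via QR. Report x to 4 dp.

v_1 = (-1, 4, 4, 1); ‖v_1‖ = 5.8310, so e_1 = (-0.1715, 0.6860, 0.6860, 0.1715).
e_1·v_2 = (-0.1715)·(-4) + 0.6860·(-3) + 0.6860·(-4) + 0.1715·(-3) = -4.6305.
u_2 = v_2 + 4.6305·e_1 = (-4.7941, 0.1765, -0.8235, -2.2059).
‖u_2‖ = 5.3440, so e_2 = (-0.8971, 0.0330, -0.1541, -0.4128).
Qᵀb = (-3.0870, 3.5003).
Back-substitute: x_2 = 3.5003/5.3440 = 0.6550.
x_1 = (-3.0870 + 4.6305·0.6550)/5.8310 = -0.0093.

x = (-0.0093, 0.6550)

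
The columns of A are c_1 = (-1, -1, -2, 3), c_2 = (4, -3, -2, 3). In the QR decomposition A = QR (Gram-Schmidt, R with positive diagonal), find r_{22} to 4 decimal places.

r_{22} = 5.3292

c_1 = (-1, -1, -2, 3); ‖c_1‖ = 3.8730, so q_1 = (-0.2582, -0.2582, -0.5164, 0.7746).
q_1·c_2 = (-0.2582)·4 + (-0.2582)·(-3) + (-0.5164)·(-2) + 0.7746·3 = 3.0984.
u_2 = c_2 − 3.0984·q_1 = (4.8000, -2.2000, -0.4000, 0.6000).
r_{22} = ‖u_2‖ = 5.3292.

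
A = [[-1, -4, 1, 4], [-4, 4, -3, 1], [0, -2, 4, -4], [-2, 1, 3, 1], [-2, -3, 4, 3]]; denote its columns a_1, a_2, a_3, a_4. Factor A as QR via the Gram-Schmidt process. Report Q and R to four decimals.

a_1 = (-1, -4, 0, -2, -2); ‖a_1‖ = 5.0000, so e_1 = (-0.2000, -0.8000, 0.0000, -0.4000, -0.4000).
e_1·a_2 = (-0.2000)·(-4) + (-0.8000)·4 + 0.0000·(-2) + (-0.4000)·1 + (-0.4000)·(-3) = -1.6000.
u_2 = a_2 + 1.6000·e_1 = (-4.3200, 2.7200, -2.0000, 0.3600, -3.6400).
‖u_2‖ = 6.5909, so e_2 = (-0.6554, 0.4127, -0.3034, 0.0546, -0.5523).
e_1·a_3 = (-0.2000)·1 + (-0.8000)·(-3) + 0.0000·4 + (-0.4000)·3 + (-0.4000)·4 = -0.6000; e_2·a_3 = (-0.6554)·1 + 0.4127·(-3) + (-0.3034)·4 + 0.0546·3 + (-0.5523)·4 = -5.1526.
u_3 = a_3 + 0.6000·e_1 + 5.1526·e_2 = (-2.4972, -1.3536, 2.4365, 3.0414, 0.9144).
‖u_3‖ = 4.9083, so e_3 = (-0.5088, -0.2758, 0.4964, 0.6197, 0.1863).
e_1·a_4 = (-0.2000)·4 + (-0.8000)·1 + 0.0000·(-4) + (-0.4000)·1 + (-0.4000)·3 = -3.2000; e_2·a_4 = (-0.6554)·4 + 0.4127·1 + (-0.3034)·(-4) + 0.0546·1 + (-0.5523)·3 = -2.5975; e_3·a_4 = (-0.5088)·4 + (-0.2758)·1 + 0.4964·(-4) + 0.6197·1 + 0.1863·3 = -3.1180.
u_4 = a_4 + 3.2000·e_1 + 2.5975·e_2 + 3.1180·e_3 = (0.0711, -1.3479, -3.2405, 1.7939, 0.8663).
‖u_4‖ = 4.0362, so e_4 = (0.0176, -0.3339, -0.8028, 0.4445, 0.2146).

Q = [[-0.2000, -0.6554, -0.5088, 0.0176], [-0.8000, 0.4127, -0.2758, -0.3339], [0.0000, -0.3034, 0.4964, -0.8028], [-0.4000, 0.0546, 0.6197, 0.4445], [-0.4000, -0.5523, 0.1863, 0.2146]], R = [[5.0000, -1.6000, -0.6000, -3.2000], [0.0000, 6.5909, -5.1526, -2.5975], [0.0000, 0.0000, 4.9083, -3.1180], [0.0000, 0.0000, 0.0000, 4.0362]]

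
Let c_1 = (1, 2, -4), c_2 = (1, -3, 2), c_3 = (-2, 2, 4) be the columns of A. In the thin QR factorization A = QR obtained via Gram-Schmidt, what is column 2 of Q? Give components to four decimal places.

e_2 = (0.6636, -0.7222, -0.1952)

c_1 = (1, 2, -4); ‖c_1‖ = 4.5826, so e_1 = (0.2182, 0.4364, -0.8729).
e_1·c_2 = 0.2182·1 + 0.4364·(-3) + (-0.8729)·2 = -2.8368.
u_2 = c_2 + 2.8368·e_1 = (1.6190, -1.7619, -0.4762).
‖u_2‖ = 2.4398, so e_2 = (0.6636, -0.7222, -0.1952).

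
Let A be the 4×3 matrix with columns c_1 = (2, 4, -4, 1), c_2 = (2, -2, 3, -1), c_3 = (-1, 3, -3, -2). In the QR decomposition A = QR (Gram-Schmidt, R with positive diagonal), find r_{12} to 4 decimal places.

r_{12} = -2.7948

c_1 = (2, 4, -4, 1); ‖c_1‖ = 6.0828, so q_1 = (0.3288, 0.6576, -0.6576, 0.1644).
r_{12} = q_1·c_2 = -2.7948.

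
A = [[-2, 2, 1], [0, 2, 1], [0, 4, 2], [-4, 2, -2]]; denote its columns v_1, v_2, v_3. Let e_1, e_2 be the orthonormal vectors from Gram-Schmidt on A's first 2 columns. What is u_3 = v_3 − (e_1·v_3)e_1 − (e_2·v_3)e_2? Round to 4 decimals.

u_3 = (1.1538, -0.1154, -0.2308, -0.5769)

e_1 = v_1/‖v_1‖ = (-2, 0, 0, -4)/4.4721 = (-0.4472, 0.0000, 0.0000, -0.8944).
r_{12} = e_1·v_2 = -2.6833.
u_2 = v_2 + 2.6833·e_1 = (0.8000, 2.0000, 4.0000, -0.4000).
‖u_2‖ = 4.5607, so e_2 = (0.1754, 0.4385, 0.8771, -0.0877).
r_{13} = e_1·v_3 = 1.3416; r_{23} = e_2·v_3 = 2.5435.
u_3 = v_3 − 1.3416·e_1 − 2.5435·e_2 = (1.1538, -0.1154, -0.2308, -0.5769).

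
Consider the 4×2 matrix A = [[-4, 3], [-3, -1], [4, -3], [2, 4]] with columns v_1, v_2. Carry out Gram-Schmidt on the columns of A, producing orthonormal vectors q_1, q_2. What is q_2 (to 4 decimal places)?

v_1 = (-4, -3, 4, 2); ‖v_1‖ = 6.7082, so q_1 = (-0.5963, -0.4472, 0.5963, 0.2981).
q_1·v_2 = (-0.5963)·3 + (-0.4472)·(-1) + 0.5963·(-3) + 0.2981·4 = -1.9379.
u_2 = v_2 + 1.9379·q_1 = (1.8444, -1.8667, -1.8444, 4.5778).
‖u_2‖ = 5.5897, so q_2 = (0.3300, -0.3339, -0.3300, 0.8190).

q_2 = (0.3300, -0.3339, -0.3300, 0.8190)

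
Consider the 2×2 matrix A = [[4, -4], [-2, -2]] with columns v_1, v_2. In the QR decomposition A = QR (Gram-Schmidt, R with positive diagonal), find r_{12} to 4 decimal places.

r_{12} = -2.6833

e_1 = v_1/‖v_1‖ = (4, -2)/4.4721 = (0.8944, -0.4472).
r_{12} = e_1·v_2 = -2.6833.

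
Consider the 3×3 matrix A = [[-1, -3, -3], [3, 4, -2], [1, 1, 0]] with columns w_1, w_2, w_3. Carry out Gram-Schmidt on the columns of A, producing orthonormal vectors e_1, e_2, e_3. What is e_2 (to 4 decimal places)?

w_1 = (-1, 3, 1); ‖w_1‖ = 3.3166, so e_1 = (-0.3015, 0.9045, 0.3015).
e_1·w_2 = (-0.3015)·(-3) + 0.9045·4 + 0.3015·1 = 4.8242.
u_2 = w_2 − 4.8242·e_1 = (-1.5455, -0.3636, -0.4545).
‖u_2‖ = 1.6514, so e_2 = (-0.9358, -0.2202, -0.2752).

e_2 = (-0.9358, -0.2202, -0.2752)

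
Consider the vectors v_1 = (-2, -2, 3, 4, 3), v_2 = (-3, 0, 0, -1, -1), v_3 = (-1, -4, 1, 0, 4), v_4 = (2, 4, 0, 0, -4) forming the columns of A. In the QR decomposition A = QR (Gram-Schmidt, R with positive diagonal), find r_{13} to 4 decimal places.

v_1 = (-2, -2, 3, 4, 3); ‖v_1‖ = 6.4807, so e_1 = (-0.3086, -0.3086, 0.4629, 0.6172, 0.4629).
r_{13} = e_1·v_3 = 3.8576.

r_{13} = 3.8576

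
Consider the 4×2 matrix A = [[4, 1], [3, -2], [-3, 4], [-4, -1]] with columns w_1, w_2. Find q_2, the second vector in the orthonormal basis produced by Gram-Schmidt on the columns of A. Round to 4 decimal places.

w_1 = (4, 3, -3, -4); ‖w_1‖ = 7.0711, so q_1 = (0.5657, 0.4243, -0.4243, -0.5657).
q_1·w_2 = 0.5657·1 + 0.4243·(-2) + (-0.4243)·4 + (-0.5657)·(-1) = -1.4142.
u_2 = w_2 + 1.4142·q_1 = (1.8000, -1.4000, 3.4000, -1.8000).
‖u_2‖ = 4.4721, so q_2 = (0.4025, -0.3130, 0.7603, -0.4025).

q_2 = (0.4025, -0.3130, 0.7603, -0.4025)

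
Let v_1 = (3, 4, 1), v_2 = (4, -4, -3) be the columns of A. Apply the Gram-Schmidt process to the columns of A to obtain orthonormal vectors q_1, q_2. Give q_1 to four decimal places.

v_1 = (3, 4, 1); ‖v_1‖ = 5.0990, so q_1 = (0.5883, 0.7845, 0.1961).

q_1 = (0.5883, 0.7845, 0.1961)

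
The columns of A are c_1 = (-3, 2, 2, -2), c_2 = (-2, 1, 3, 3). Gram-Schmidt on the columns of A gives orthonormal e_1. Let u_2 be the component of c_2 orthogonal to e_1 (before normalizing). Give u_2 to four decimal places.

u_2 = (-0.8571, 0.2381, 2.2381, 3.7619)

c_1 = (-3, 2, 2, -2); ‖c_1‖ = 4.5826, so e_1 = (-0.6547, 0.4364, 0.4364, -0.4364).
e_1·c_2 = (-0.6547)·(-2) + 0.4364·1 + 0.4364·3 + (-0.4364)·3 = 1.7457.
u_2 = c_2 − 1.7457·e_1 = (-0.8571, 0.2381, 2.2381, 3.7619).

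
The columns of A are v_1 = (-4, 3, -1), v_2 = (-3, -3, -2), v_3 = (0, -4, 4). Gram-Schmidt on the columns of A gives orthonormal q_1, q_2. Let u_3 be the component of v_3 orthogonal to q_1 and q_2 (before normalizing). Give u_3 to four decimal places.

u_3 = (-1.7112, -0.9506, 3.9927)

v_1 = (-4, 3, -1); ‖v_1‖ = 5.0990, so q_1 = (-0.7845, 0.5883, -0.1961).
q_1·v_2 = (-0.7845)·(-3) + 0.5883·(-3) + (-0.1961)·(-2) = 0.9806.
u_2 = v_2 − 0.9806·q_1 = (-2.2308, -3.5769, -1.8077).
‖u_2‖ = 4.5868, so q_2 = (-0.4863, -0.7798, -0.3941).
q_1·v_3 = (-0.7845)·0 + 0.5883·(-4) + (-0.1961)·4 = -3.1379; q_2·v_3 = (-0.4863)·0 + (-0.7798)·(-4) + (-0.3941)·4 = 1.5429.
u_3 = v_3 + 3.1379·q_1 − 1.5429·q_2 = (-1.7112, -0.9506, 3.9927).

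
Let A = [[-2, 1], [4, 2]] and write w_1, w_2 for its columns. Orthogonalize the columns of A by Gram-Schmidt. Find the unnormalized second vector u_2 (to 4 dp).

e_1 = w_1/‖w_1‖ = (-2, 4)/4.4721 = (-0.4472, 0.8944).
r_{12} = e_1·w_2 = 1.3416.
u_2 = w_2 − 1.3416·e_1 = (1.6000, 0.8000).

u_2 = (1.6000, 0.8000)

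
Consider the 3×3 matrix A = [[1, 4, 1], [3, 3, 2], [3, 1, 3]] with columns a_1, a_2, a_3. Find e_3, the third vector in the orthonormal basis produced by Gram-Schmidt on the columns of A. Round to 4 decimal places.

e_3 = (0.3889, -0.7130, 0.5834)

e_1 = a_1/‖a_1‖ = (1, 3, 3)/4.3589 = (0.2294, 0.6882, 0.6882).
r_{12} = e_1·a_2 = 3.6707.
u_2 = a_2 − 3.6707·e_1 = (3.1579, 0.4737, -1.5263).
‖u_2‖ = 3.5393, so e_2 = (0.8922, 0.1338, -0.4313).
r_{13} = e_1·a_3 = 3.6707; r_{23} = e_2·a_3 = -0.1338.
u_3 = a_3 − 3.6707·e_1 + 0.1338·e_2 = (0.2773, -0.5084, 0.4160).
‖u_3‖ = 0.7130, so e_3 = (0.3889, -0.7130, 0.5834).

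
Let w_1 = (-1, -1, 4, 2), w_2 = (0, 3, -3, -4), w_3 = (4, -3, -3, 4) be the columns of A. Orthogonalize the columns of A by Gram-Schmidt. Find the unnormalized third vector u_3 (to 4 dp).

w_1 = (-1, -1, 4, 2); ‖w_1‖ = 4.6904, so e_1 = (-0.2132, -0.2132, 0.8528, 0.4264).
e_1·w_2 = (-0.2132)·0 + (-0.2132)·3 + 0.8528·(-3) + 0.4264·(-4) = -4.9036.
u_2 = w_2 + 4.9036·e_1 = (-1.0455, 1.9545, 1.1818, -1.9091).
‖u_2‖ = 3.1551, so e_2 = (-0.3314, 0.6195, 0.3746, -0.6051).
e_1·w_3 = (-0.2132)·4 + (-0.2132)·(-3) + 0.8528·(-3) + 0.4264·4 = -1.0660; e_2·w_3 = (-0.3314)·4 + 0.6195·(-3) + 0.3746·(-3) + (-0.6051)·4 = -6.7280.
u_3 = w_3 + 1.0660·e_1 + 6.7280·e_2 = (1.5434, 0.9406, 0.4292, 0.3836).

u_3 = (1.5434, 0.9406, 0.4292, 0.3836)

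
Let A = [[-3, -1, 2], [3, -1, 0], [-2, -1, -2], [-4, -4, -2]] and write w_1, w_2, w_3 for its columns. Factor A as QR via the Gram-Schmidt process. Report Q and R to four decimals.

w_1 = (-3, 3, -2, -4); ‖w_1‖ = 6.1644, so e_1 = (-0.4867, 0.4867, -0.3244, -0.6489).
e_1·w_2 = (-0.4867)·(-1) + 0.4867·(-1) + (-0.3244)·(-1) + (-0.6489)·(-4) = 2.9200.
u_2 = w_2 − 2.9200·e_1 = (0.4211, -2.4211, -0.0526, -2.1053).
‖u_2‖ = 3.2363, so e_2 = (0.1301, -0.7481, -0.0163, -0.6505).
e_1·w_3 = (-0.4867)·2 + 0.4867·0 + (-0.3244)·(-2) + (-0.6489)·(-2) = 0.9733; e_2·w_3 = 0.1301·2 + (-0.7481)·0 + (-0.0163)·(-2) + (-0.6505)·(-2) = 1.5938.
u_3 = w_3 − 0.9733·e_1 − 1.5938·e_2 = (2.2663, 0.7186, -1.6583, -0.3317).
‖u_3‖ = 2.9176, so e_3 = (0.7768, 0.2463, -0.5684, -0.1137).

Q = [[-0.4867, 0.1301, 0.7768], [0.4867, -0.7481, 0.2463], [-0.3244, -0.0163, -0.5684], [-0.6489, -0.6505, -0.1137]], R = [[6.1644, 2.9200, 0.9733], [0.0000, 3.2363, 1.5938], [0.0000, 0.0000, 2.9176]]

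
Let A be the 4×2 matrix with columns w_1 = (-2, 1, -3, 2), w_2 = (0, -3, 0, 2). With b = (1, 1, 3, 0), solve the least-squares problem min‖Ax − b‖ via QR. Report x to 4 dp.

x = (-0.5451, -0.1888)

w_1 = (-2, 1, -3, 2); ‖w_1‖ = 4.2426, so q_1 = (-0.4714, 0.2357, -0.7071, 0.4714).
q_1·w_2 = (-0.4714)·0 + 0.2357·(-3) + (-0.7071)·0 + 0.4714·2 = 0.2357.
u_2 = w_2 − 0.2357·q_1 = (0.1111, -3.0556, 0.1667, 1.8889).
‖u_2‖ = 3.5978, so q_2 = (0.0309, -0.8493, 0.0463, 0.5250).
Qᵀb = (-2.3570, -0.6794).
Back-substitute: x_2 = -0.6794/3.5978 = -0.1888.
x_1 = (-2.3570 − 0.2357·(-0.1888))/4.2426 = -0.5451.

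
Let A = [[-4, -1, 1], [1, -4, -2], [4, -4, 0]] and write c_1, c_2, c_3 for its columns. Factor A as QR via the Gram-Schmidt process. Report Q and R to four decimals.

Q = [[-0.6963, -0.5850, 0.4158], [0.1741, -0.6996, -0.6930], [0.6963, -0.4101, 0.5890]], R = [[5.7446, -2.7852, -1.0445], [0.0000, 5.0242, 0.8142], [0.0000, 0.0000, 1.8017]]

c_1 = (-4, 1, 4); ‖c_1‖ = 5.7446, so q_1 = (-0.6963, 0.1741, 0.6963).
q_1·c_2 = (-0.6963)·(-1) + 0.1741·(-4) + 0.6963·(-4) = -2.7852.
u_2 = c_2 + 2.7852·q_1 = (-2.9394, -3.5152, -2.0606).
‖u_2‖ = 5.0242, so q_2 = (-0.5850, -0.6996, -0.4101).
q_1·c_3 = (-0.6963)·1 + 0.1741·(-2) + 0.6963·0 = -1.0445; q_2·c_3 = (-0.5850)·1 + (-0.6996)·(-2) + (-0.4101)·0 = 0.8142.
u_3 = c_3 + 1.0445·q_1 − 0.8142·q_2 = (0.7491, -1.2485, 1.0612).
‖u_3‖ = 1.8017, so q_3 = (0.4158, -0.6930, 0.5890).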